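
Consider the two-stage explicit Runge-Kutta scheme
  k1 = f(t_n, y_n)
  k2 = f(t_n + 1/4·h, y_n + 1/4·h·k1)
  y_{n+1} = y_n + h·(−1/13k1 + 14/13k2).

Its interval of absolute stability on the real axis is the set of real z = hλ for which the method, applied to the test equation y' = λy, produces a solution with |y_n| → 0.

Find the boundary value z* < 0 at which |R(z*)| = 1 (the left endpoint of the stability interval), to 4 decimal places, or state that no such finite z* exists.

On y'=λy, z=hλ:
  k1=λy_n ⇒ h·k1=z·y_n;  k2=λ(1+1/4z)y_n ⇒ h·k2=z(1+1/4z)y_n
  y_{n+1}/y_n = 1 − 1/13z + 14/13z(1+1/4z) = 1 + z + 7/26z²
  so R(z) = 1 + z + 7/26z².

Solve |R(x)|<1 on ℝ⁻.
x=-1.59: |R|=0.0906
R=1: x+7/26x²=0 ⇒ x=−26/7=-3.7143; min R=1−1/(4·7/26)=0.0714>−1
Confirm numerically:
  x=-3.430: |R|=0.73747 <1
  x=-3.205: |R|=0.56055 <1
  x=-2.318: |R|=0.12861 <1
  x=-4.275: |R|=1.64536 >1
  x=-3.951: |R|=1.25180 >1
  x=-3.736: |R|=1.02184 >1
So |R|<1 on (-3.7143, 0).

z* = -3.7143.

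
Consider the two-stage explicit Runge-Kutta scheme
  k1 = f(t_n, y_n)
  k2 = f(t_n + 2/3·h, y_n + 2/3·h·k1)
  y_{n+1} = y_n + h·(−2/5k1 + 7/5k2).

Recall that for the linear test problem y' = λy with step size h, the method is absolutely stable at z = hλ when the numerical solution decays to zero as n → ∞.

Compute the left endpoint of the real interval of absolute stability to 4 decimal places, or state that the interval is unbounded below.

left endpoint -1.0714.

On y'=λy, z=hλ:
  k1=λy_n ⇒ h·k1=z·y_n;  k2=λ(1+2/3z)y_n ⇒ h·k2=z(1+2/3z)y_n
  y_{n+1}/y_n = 1 − 2/5z + 7/5z(1+2/3z) = 1 + z + 14/15z²
  so R(z) = 1 + z + 14/15z².

Find x<0 with |R(x)|<1.
x=-1.37: |R|=1.3818
R=1: x+14/15x²=0 ⇒ x=−15/14=-1.0714; min R=1−1/(4·14/15)=0.7321>−1
Confirm numerically:
  x=-0.956: |R|=0.89701 <1
  x=-0.917: |R|=0.86783 <1
  x=-0.665: |R|=0.74774 <1
  x=-0.664: |R|=0.74750 <1
  x=-1.432: |R|=1.48192 >1
  x=-1.295: |R|=1.27022 >1
Interval (-1.0714, 0).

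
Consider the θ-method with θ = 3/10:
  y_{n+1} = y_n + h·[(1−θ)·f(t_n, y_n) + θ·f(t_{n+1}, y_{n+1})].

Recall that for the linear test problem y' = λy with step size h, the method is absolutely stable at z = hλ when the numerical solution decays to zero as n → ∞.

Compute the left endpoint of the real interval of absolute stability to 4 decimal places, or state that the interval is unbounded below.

Test eqn y'=λy, z=hλ:
  y_{n+1} = y_n + z·[7/10·y_n + 3/10·y_{n+1}] ⇒ (1 − 3/10z)y_{n+1} = (1 + 7/10z)y_n
  Hence R(z) = (1 + 7/10z)/(1 − 3/10z).

Solve |R(x)|<1 on ℝ⁻.
x=-1.19: |R|=0.1231
R=−1: 1+7/10x = −1+3/10x ⇒ -2/5x=2 ⇒ x=2/(-2/5)=-5.0000
Confirm numerically:
  x=-4.850: |R|=0.97556 <1
  x=-4.777: |R|=0.96334 <1
  x=-4.231: |R|=0.86445 <1
  x=-5.303: |R|=1.04678 >1
  x=-5.063: |R|=1.01000 >1
Interval (-5.0000, 0).

z* = -5.0000.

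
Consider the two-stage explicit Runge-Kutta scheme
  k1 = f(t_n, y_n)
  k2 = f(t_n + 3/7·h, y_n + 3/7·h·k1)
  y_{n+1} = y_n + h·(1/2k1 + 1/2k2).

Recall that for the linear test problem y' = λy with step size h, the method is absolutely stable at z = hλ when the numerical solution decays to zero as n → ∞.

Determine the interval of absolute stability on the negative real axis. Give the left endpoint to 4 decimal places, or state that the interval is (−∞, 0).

(-4.6667, 0).

On y'=λy, z=hλ:
  k1=λy_n ⇒ h·k1=z·y_n;  k2=λ(1+3/7z)y_n ⇒ h·k2=z(1+3/7z)y_n
  y_{n+1}/y_n = 1 + 1/2z + 1/2z(1+3/7z) = 1 + z + 3/14z²
  so R(z) = 1 + z + 3/14z².

Boundary: |R(x)|=1, x<0.
x=-1.54: |R|=0.0318
R=1: x+3/14x²=0 ⇒ x=−14/3=-4.6667; min R=1−1/(4·3/14)=-0.1667>−1
Confirm numerically:
  x=-4.057: |R|=0.46998 <1
  x=-2.869: |R|=0.10518 <1
  x=-1.979: |R|=0.13976 <1
  x=-5.152: |R|=1.53581 >1
  x=-4.826: |R|=1.16477 >1
  x=-4.796: |R|=1.13292 >1
Stable set (-4.6667, 0).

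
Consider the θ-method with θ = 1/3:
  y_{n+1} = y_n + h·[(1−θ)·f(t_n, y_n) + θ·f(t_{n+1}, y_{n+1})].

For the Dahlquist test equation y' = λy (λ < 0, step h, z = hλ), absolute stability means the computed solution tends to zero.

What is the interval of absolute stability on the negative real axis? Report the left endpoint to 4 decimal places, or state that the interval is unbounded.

z∈(-6.0000,0).

With y'=λy (z=hλ):
  y_{n+1} = y_n + z·[2/3·y_n + 1/3·y_{n+1}] ⇒ (1 − 1/3z)y_{n+1} = (1 + 2/3z)y_n
  ⇒ R(z) = (1 + 2/3z)/(1 − 1/3z).

Solve |R(x)|<1 on ℝ⁻.
x=-0.55: |R|=0.5352
R=−1: 1+2/3x = −1+1/3x ⇒ -1/3x=2 ⇒ x=2/(-1/3)=-6.0000
Confirm numerically:
  x=-5.568: |R|=0.94958 <1
  x=-5.399: |R|=0.92844 <1
  x=-4.665: |R|=0.82583 <1
  x=-6.348: |R|=1.03723 >1
  x=-6.037: |R|=1.00409 >1
Interval (-6.0000, 0).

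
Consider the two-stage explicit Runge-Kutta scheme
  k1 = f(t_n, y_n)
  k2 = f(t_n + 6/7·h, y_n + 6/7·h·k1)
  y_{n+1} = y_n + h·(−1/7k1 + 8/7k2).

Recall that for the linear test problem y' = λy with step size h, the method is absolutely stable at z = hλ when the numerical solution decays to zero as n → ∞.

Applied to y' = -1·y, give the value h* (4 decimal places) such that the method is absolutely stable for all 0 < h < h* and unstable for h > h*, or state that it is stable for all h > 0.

With y'=λy (z=hλ):
  k1=λy_n ⇒ h·k1=z·y_n;  k2=λ(1+6/7z)y_n ⇒ h·k2=z(1+6/7z)y_n
  y_{n+1}/y_n = 1 − 1/7z + 8/7z(1+6/7z) = 1 + z + 48/49z²
  Hence R(z) = 1 + z + 48/49z².

Boundary: |R(x)|=1, x<0.
x=-0.57: |R|=0.7483
R=1: x+48/49x²=0 ⇒ x=−49/48=-1.0208; min R=1−1/(4·48/49)=0.7448>−1
Confirm numerically:
  x=-0.910: |R|=0.90120 <1
  x=-0.824: |R|=0.84112 <1
  x=-0.777: |R|=0.81441 <1
  x=-0.445: |R|=0.74898 <1
  x=-1.430: |R|=1.57317 >1
  x=-1.341: |R|=1.42058 >1
  x=-1.084: |R|=1.06708 >1
Stable set (-1.0208, 0).

(-1.0208,0); λ=-1 ⇒ h* = (49/48)/1 = 1.0208.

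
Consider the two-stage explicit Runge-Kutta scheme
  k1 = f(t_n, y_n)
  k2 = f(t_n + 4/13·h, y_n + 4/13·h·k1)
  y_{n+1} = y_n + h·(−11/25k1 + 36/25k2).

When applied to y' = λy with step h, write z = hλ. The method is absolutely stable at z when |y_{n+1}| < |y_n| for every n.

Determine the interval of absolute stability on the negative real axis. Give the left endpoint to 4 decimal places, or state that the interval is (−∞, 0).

z∈(-2.2569,0).

With y'=λy (z=hλ):
  k1=λy_n ⇒ h·k1=z·y_n;  k2=λ(1+4/13z)y_n ⇒ h·k2=z(1+4/13z)y_n
  y_{n+1}/y_n = 1 − 11/25z + 36/25z(1+4/13z) = 1 + z + 144/325z²
  Hence R(z) = 1 + z + 144/325z².

Solve |R(x)|<1 on ℝ⁻.
x=-0.93: |R|=0.4532
R=1: x+144/325x²=0 ⇒ x=−325/144=-2.2569; min R=1−1/(4·144/325)=0.4358>−1
Confirm numerically:
  x=-2.163: |R|=0.90997 <1
  x=-1.555: |R|=0.51637 <1
  x=-1.470: |R|=0.48744 <1
  x=-0.944: |R|=0.45084 <1
  x=-2.744: |R|=1.59216 >1
  x=-2.519: |R|=1.29248 >1
  x=-2.408: |R|=1.16117 >1
Interval (-2.2569, 0).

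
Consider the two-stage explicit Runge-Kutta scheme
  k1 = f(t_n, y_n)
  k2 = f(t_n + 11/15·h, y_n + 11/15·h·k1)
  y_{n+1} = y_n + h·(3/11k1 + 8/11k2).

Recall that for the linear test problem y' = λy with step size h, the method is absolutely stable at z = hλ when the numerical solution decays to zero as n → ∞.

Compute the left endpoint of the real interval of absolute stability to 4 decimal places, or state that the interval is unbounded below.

left endpoint -1.8750.

Set f=λy, z=hλ:
  k1=λy_n ⇒ h·k1=z·y_n;  k2=λ(1+11/15z)y_n ⇒ h·k2=z(1+11/15z)y_n
  y_{n+1}/y_n = 1 + 3/11z + 8/11z(1+11/15z) = 1 + z + 8/15z²
  R(z) = 1 + z + 8/15z².

Need |R(x)|<1, x<0.
x=-0.83: |R|=0.5374
R=1: x+8/15x²=0 ⇒ x=−15/8=-1.8750; min R=1−1/(4·8/15)=0.5312>−1
Confirm numerically:
  x=-1.522: |R|=0.71346 <1
  x=-1.104: |R|=0.54604 <1
  x=-1.043: |R|=0.53719 <1
  x=-2.465: |R|=1.77565 >1
  x=-2.326: |R|=1.55948 >1
So |R|<1 on (-1.8750, 0).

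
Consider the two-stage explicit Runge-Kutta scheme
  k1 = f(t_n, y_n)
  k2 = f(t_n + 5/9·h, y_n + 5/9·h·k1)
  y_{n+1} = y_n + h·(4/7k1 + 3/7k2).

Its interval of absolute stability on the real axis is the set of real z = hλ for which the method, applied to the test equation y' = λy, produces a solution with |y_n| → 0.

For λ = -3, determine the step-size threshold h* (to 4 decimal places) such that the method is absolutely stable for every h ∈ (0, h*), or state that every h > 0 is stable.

(-4.2000,0); λ=-3 ⇒ h* = (21/5)/3 = 1.4000.

Set f=λy, z=hλ:
  k1=λy_n ⇒ h·k1=z·y_n;  k2=λ(1+5/9z)y_n ⇒ h·k2=z(1+5/9z)y_n
  y_{n+1}/y_n = 1 + 4/7z + 3/7z(1+5/9z) = 1 + z + 5/21z²
  ⇒ R(z) = 1 + z + 5/21z².

Find x<0 with |R(x)|<1.
x=-0.68: |R|=0.4301
R=1: x+5/21x²=0 ⇒ x=−21/5=-4.2000; min R=1−1/(4·5/21)=-0.0500>−1
Confirm numerically:
  x=-3.519: |R|=0.42942 <1
  x=-3.097: |R|=0.18667 <1
  x=-2.957: |R|=0.12487 <1
  x=-2.190: |R|=0.04807 <1
  x=-4.786: |R|=1.66776 >1
  x=-4.776: |R|=1.65499 >1
Stable set (-4.2000, 0).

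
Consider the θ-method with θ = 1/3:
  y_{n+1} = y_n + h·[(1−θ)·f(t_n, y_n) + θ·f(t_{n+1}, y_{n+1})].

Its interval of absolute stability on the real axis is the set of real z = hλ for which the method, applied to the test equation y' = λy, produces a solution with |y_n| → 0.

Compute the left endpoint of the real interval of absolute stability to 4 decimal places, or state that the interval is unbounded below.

z* = -6.0000.

With y'=λy (z=hλ):
  y_{n+1} = y_n + z·[2/3·y_n + 1/3·y_{n+1}] ⇒ (1 − 1/3z)y_{n+1} = (1 + 2/3z)y_n
  so R(z) = (1 + 2/3z)/(1 − 1/3z).

Solve |R(x)|<1 on ℝ⁻.
x=-1.54: |R|=0.0176
R=−1: 1+2/3x = −1+1/3x ⇒ -1/3x=2 ⇒ x=2/(-1/3)=-6.0000
Confirm numerically:
  x=-5.087: |R|=0.88710 <1
  x=-4.894: |R|=0.85989 <1
  x=-4.338: |R|=0.77351 <1
  x=-2.567: |R|=0.38333 <1
  x=-6.551: |R|=1.05769 >1
  x=-6.524: |R|=1.05502 >1
  x=-6.193: |R|=1.02099 >1
Stable set (-6.0000, 0).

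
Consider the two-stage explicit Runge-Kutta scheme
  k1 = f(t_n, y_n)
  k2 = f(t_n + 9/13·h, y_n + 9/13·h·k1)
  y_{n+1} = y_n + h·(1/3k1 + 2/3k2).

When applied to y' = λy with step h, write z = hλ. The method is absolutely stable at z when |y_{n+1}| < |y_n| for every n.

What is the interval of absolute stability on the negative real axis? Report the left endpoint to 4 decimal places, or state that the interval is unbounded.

Set f=λy, z=hλ:
  k1=λy_n ⇒ h·k1=z·y_n;  k2=λ(1+9/13z)y_n ⇒ h·k2=z(1+9/13z)y_n
  y_{n+1}/y_n = 1 + 1/3z + 2/3z(1+9/13z) = 1 + z + 6/13z²
  so R(z) = 1 + z + 6/13z².

Solve |R(x)|<1 on ℝ⁻.
x=-0.74: |R|=0.5127
R=1: x+6/13x²=0 ⇒ x=−13/6=-2.1667; min R=1−1/(4·6/13)=0.4583>−1
Confirm numerically:
  x=-2.047: |R|=0.88694 <1
  x=-2.036: |R|=0.87721 <1
  x=-0.926: |R|=0.46976 <1
  x=-2.509: |R|=1.39642 >1
  x=-2.359: |R|=1.20941 >1
Interval (-2.1667, 0).

(-2.1667, 0).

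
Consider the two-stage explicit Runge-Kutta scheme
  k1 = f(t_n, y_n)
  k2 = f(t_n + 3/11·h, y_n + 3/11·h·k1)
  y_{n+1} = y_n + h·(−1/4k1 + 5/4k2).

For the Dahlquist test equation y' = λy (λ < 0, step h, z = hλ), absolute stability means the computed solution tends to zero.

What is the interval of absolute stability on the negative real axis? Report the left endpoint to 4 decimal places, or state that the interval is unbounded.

z∈(-2.9333,0).

With y'=λy (z=hλ):
  k1=λy_n ⇒ h·k1=z·y_n;  k2=λ(1+3/11z)y_n ⇒ h·k2=z(1+3/11z)y_n
  y_{n+1}/y_n = 1 − 1/4z + 5/4z(1+3/11z) = 1 + z + 15/44z²
  R(z) = 1 + z + 15/44z².

Find x<0 with |R(x)|<1.
x=-1.5: |R|=0.2670
R=1: x+15/44x²=0 ⇒ x=−44/15=-2.9333; min R=1−1/(4·15/44)=0.2667>−1
Confirm numerically:
  x=-2.617: |R|=0.71778 <1
  x=-2.230: |R|=0.46531 <1
  x=-2.041: |R|=0.37912 <1
  x=-1.612: |R|=0.27387 <1
  x=-3.479: |R|=1.64717 >1
  x=-3.131: |R|=1.21099 >1
Stable set (-2.9333, 0).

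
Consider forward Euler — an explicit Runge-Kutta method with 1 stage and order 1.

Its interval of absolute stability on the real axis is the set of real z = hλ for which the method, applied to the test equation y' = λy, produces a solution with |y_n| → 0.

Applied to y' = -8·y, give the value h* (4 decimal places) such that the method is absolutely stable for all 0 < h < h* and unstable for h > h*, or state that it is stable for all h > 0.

On y'=λy, z=hλ:
  order 1, 1-stage ⇒ R(z)=1+z
  (e.g. R(-1.45)=-0.45000, |R|=0.45000)

Find x<0 with |R(x)|<1.
x=-1.45: |R|=0.4500
|R(-1.2)|=0.2000 |R(-1)|=0.0000 |R(-0.86)|=0.1400
Bisect:
  x_lo=-2.5609 |R|=1.5609  x_hi=-0.3685 |R|=0.6315
  mid=-1.46468 |R|=0.46468 →hi
  mid=-2.01277 |R|=1.01277 →lo
  mid=-1.73872 |R|=0.73872 →hi
  mid=-1.87575 |R|=0.87575 →hi
  mid=-1.94426 |R|=0.94426 →hi
  mid=-1.97851 |R|=0.97851 →hi
  mid=-1.99564 |R|=0.99564 →hi
  mid=-2.00420 |R|=1.00420 →lo
  mid=-1.99992 |R|=0.99992 →hi
  ...
  [-2.00006,-1.99992] ⇒ x*=-2.0000
Interval (-2.0000, 0).

(-2.0000,0); λ=-8 ⇒ h* = 0.2500.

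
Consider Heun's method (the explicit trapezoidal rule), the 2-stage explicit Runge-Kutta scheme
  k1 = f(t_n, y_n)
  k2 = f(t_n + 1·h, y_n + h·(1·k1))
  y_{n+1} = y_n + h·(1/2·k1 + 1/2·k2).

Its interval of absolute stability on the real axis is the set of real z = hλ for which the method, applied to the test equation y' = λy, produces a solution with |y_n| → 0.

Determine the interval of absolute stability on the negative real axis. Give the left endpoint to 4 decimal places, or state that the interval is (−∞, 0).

z∈(-2.0000,0).

With y'=λy (z=hλ):
  order 2, 2-stage ⇒ R(z)=1+z+z^2/2
  (e.g. R(-1.15)=0.51125, |R|=0.51125)

Solve |R(x)|<1 on ℝ⁻.
x=-1.15: |R|=0.5112
|R(-1.67)|=0.7244 |R(-1.01)|=0.5000 |R(-0.87)|=0.5085
Bisect:
  x_lo=-2.5323 |R|=1.6740  x_hi=-0.2401 |R|=0.7887
  mid=-1.38624 |R|=0.57459 →hi
  mid=-1.95929 |R|=0.96012 →hi
  mid=-2.24582 |R|=1.27603 →lo
  mid=-2.10256 |R|=1.10782 →lo
  mid=-2.03092 |R|=1.03140 →lo
  mid=-1.99511 |R|=0.99512 →hi
  mid=-2.01302 |R|=1.01310 →lo
  ...
  [-2.00001,-1.99987] ⇒ x*=-2.0000
Interval (-2.0000, 0).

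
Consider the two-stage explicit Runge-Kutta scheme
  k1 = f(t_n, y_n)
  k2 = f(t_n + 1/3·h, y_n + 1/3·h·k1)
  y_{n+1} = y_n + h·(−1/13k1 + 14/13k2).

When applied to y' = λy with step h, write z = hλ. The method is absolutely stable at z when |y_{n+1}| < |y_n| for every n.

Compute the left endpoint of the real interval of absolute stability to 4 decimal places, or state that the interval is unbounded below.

Set f=λy, z=hλ:
  k1=λy_n ⇒ h·k1=z·y_n;  k2=λ(1+1/3z)y_n ⇒ h·k2=z(1+1/3z)y_n
  y_{n+1}/y_n = 1 − 1/13z + 14/13z(1+1/3z) = 1 + z + 14/39z²
  ⇒ R(z) = 1 + z + 14/39z².

Boundary: |R(x)|=1, x<0.
x=-0.36: |R|=0.6865
R=1: x+14/39x²=0 ⇒ x=−39/14=-2.7857; min R=1−1/(4·14/39)=0.3036>−1
Confirm numerically:
  x=-2.646: |R|=0.86729 <1
  x=-2.177: |R|=0.52430 <1
  x=-1.471: |R|=0.30576 <1
  x=-1.179: |R|=0.31999 <1
  x=-3.308: |R|=1.62021 >1
  x=-3.084: |R|=1.33023 >1
  x=-2.958: |R|=1.18294 >1
Interval (-2.7857, 0).

left endpoint -2.7857.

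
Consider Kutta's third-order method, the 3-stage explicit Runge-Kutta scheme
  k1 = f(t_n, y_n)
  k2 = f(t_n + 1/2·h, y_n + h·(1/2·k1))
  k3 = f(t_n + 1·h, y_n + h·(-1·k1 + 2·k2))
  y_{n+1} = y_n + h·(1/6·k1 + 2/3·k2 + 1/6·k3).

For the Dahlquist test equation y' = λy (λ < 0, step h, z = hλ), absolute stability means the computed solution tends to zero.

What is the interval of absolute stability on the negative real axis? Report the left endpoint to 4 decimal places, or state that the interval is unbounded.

Set f=λy, z=hλ:
  order 3, 3-stage ⇒ R(z)=1+z+z^2/2+z^3/6
  (e.g. R(-0.7)=0.48783, |R|=0.48783)

Need |R(x)|<1, x<0.
x=-0.7: |R|=0.4878
|R(-2.2)|=0.5547 |R(-1.81)|=0.1602 |R(-0.58)|=0.5557
Bisect:
  x_lo=-2.8346 |R|=1.6131  x_hi=-0.2499 |R|=0.7787
  mid=-1.54224 |R|=0.03564 →hi
  mid=-2.18841 |R|=0.54060 →hi
  mid=-2.51149 |R|=0.99794 →hi
  mid=-2.67303 |R|=1.28367 →lo
  mid=-2.59226 |R|=1.13561 →lo
  mid=-2.55188 |R|=1.06551 →lo
  mid=-2.53169 |R|=1.03141 →lo
  mid=-2.52159 |R|=1.01460 →lo
  ...
  [-2.51275,-2.51260] ⇒ x*=-2.5127
Interval (-2.5127, 0).

z∈(-2.5127,0).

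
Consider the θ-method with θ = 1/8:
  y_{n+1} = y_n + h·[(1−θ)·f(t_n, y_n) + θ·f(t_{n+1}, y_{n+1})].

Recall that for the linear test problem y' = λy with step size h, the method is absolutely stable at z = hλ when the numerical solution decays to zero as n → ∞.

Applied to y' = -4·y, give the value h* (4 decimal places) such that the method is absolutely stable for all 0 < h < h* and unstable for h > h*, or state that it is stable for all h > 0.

With y'=λy (z=hλ):
  y_{n+1} = y_n + z·[7/8·y_n + 1/8·y_{n+1}] ⇒ (1 − 1/8z)y_{n+1} = (1 + 7/8z)y_n
  ⇒ R(z) = (1 + 7/8z)/(1 − 1/8z).

Need |R(x)|<1, x<0.
x=-1.03: |R|=0.0875
R=−1: 1+7/8x = −1+1/8x ⇒ -3/4x=2 ⇒ x=2/(-3/4)=-2.6667
Confirm numerically:
  x=-2.440: |R|=0.86973 <1
  x=-2.231: |R|=0.74450 <1
  x=-1.680: |R|=0.38843 <1
  x=-2.884: |R|=1.11981 >1
  x=-2.843: |R|=1.09757 >1
So |R|<1 on (-2.6667, 0).

(-2.6667,0); λ=-4 ⇒ h* = (8/3)/4 = 0.6667.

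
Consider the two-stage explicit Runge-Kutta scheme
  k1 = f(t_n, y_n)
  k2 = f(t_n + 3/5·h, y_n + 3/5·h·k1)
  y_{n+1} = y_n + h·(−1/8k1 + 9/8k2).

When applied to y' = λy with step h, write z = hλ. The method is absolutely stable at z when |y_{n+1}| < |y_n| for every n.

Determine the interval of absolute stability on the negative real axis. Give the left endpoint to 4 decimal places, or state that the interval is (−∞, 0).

z∈(-1.4815,0).

Set f=λy, z=hλ:
  k1=λy_n ⇒ h·k1=z·y_n;  k2=λ(1+3/5z)y_n ⇒ h·k2=z(1+3/5z)y_n
  y_{n+1}/y_n = 1 − 1/8z + 9/8z(1+3/5z) = 1 + z + 27/40z²
  R(z) = 1 + z + 27/40z².

Need |R(x)|<1, x<0.
x=-1.1: |R|=0.7168
R=1: x+27/40x²=0 ⇒ x=−40/27=-1.4815; min R=1−1/(4·27/40)=0.6296>−1
Confirm numerically:
  x=-1.448: |R|=0.96728 <1
  x=-0.972: |R|=0.66573 <1
  x=-0.788: |R|=0.63114 <1
  x=-1.962: |R|=1.63637 >1
  x=-1.814: |R|=1.40715 >1
  x=-1.600: |R|=1.12800 >1
Interval (-1.4815, 0).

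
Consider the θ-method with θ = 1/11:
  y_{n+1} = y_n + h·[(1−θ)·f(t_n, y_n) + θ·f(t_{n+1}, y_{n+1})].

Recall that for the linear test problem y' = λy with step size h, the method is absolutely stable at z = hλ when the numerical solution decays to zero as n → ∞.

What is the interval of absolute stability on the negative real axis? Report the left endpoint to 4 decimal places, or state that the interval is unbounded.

With y'=λy (z=hλ):
  y_{n+1} = y_n + z·[10/11·y_n + 1/11·y_{n+1}] ⇒ (1 − 1/11z)y_{n+1} = (1 + 10/11z)y_n
  R(z) = (1 + 10/11z)/(1 − 1/11z).

Solve |R(x)|<1 on ℝ⁻.
x=-0.93: |R|=0.1425
R=−1: 1+10/11x = −1+1/11x ⇒ -9/11x=2 ⇒ x=2/(-9/11)=-2.4444
Confirm numerically:
  x=-1.652: |R|=0.43629 <1
  x=-1.292: |R|=0.15620 <1
  x=-1.284: |R|=0.14979 <1
  x=-3.036: |R|=1.37931 >1
  x=-2.773: |R|=1.21470 >1
  x=-2.653: |R|=1.13748 >1
Stable set (-2.4444, 0).

z∈(-2.4444,0).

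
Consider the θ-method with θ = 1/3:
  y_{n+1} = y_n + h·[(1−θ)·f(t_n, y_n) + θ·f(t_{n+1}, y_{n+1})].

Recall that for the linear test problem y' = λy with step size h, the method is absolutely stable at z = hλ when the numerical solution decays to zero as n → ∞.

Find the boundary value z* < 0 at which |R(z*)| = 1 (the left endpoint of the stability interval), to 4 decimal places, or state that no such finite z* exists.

z* = -6.0000.

On y'=λy, z=hλ:
  y_{n+1} = y_n + z·[2/3·y_n + 1/3·y_{n+1}] ⇒ (1 − 1/3z)y_{n+1} = (1 + 2/3z)y_n
  ⇒ R(z) = (1 + 2/3z)/(1 − 1/3z).

Boundary: |R(x)|=1, x<0.
x=-0.35: |R|=0.6866
R=−1: 1+2/3x = −1+1/3x ⇒ -1/3x=2 ⇒ x=2/(-1/3)=-6.0000
Confirm numerically:
  x=-5.324: |R|=0.91879 <1
  x=-4.398: |R|=0.78345 <1
  x=-3.804: |R|=0.67725 <1
  x=-6.577: |R|=1.06025 >1
  x=-6.340: |R|=1.03640 >1
  x=-6.319: |R|=1.03423 >1
So |R|<1 on (-6.0000, 0).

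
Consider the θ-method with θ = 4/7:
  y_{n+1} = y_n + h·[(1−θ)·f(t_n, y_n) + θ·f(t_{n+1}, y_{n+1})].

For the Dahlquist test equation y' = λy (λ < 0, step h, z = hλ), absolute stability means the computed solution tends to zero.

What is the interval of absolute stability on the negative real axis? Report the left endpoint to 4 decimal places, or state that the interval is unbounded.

Test eqn y'=λy, z=hλ:
  y_{n+1} = y_n + z·[3/7·y_n + 4/7·y_{n+1}] ⇒ (1 − 4/7z)y_{n+1} = (1 + 3/7z)y_n
  Hence R(z) = (1 + 3/7z)/(1 − 4/7z).

Solve |R(x)|<1 on ℝ⁻.
x=-1.8: |R|=0.1127
x=-2: |R|=0.0667
x=-10: |R|=0.4894
x=-100: |R|=0.7199
θ=4/7≥1/2 ⇒ |1+3/7x|<|1−4/7x| ∀x<0 ⇒ unbounded interval.

(−∞, 0) — no finite endpoint.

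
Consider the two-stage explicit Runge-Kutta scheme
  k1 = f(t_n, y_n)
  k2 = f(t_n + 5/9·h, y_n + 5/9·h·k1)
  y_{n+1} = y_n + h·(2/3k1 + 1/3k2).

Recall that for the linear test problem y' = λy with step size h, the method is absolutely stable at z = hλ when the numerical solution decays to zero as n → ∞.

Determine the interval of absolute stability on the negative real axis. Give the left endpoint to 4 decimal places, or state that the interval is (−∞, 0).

Set f=λy, z=hλ:
  k1=λy_n ⇒ h·k1=z·y_n;  k2=λ(1+5/9z)y_n ⇒ h·k2=z(1+5/9z)y_n
  y_{n+1}/y_n = 1 + 2/3z + 1/3z(1+5/9z) = 1 + z + 5/27z²
  Hence R(z) = 1 + z + 5/27z².

Find x<0 with |R(x)|<1.
x=-1.31: |R|=0.0078
R=1: x+5/27x²=0 ⇒ x=−27/5=-5.4000; min R=1−1/(4·5/27)=-0.3500>−1
Confirm numerically:
  x=-4.386: |R|=0.17641 <1
  x=-4.041: |R|=0.01698 <1
  x=-2.685: |R|=0.34996 <1
  x=-5.456: |R|=1.05658 >1
  x=-5.442: |R|=1.04233 >1
So |R|<1 on (-5.4000, 0).

z∈(-5.4000,0).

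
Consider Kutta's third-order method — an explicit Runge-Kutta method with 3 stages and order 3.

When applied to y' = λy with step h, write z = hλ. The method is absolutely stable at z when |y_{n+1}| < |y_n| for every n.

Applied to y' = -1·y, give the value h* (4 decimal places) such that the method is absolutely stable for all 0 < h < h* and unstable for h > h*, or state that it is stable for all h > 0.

Set f=λy, z=hλ:
  order 3, 3-stage ⇒ R(z)=1+z+z^2/2+z^3/6
  (e.g. R(-1.07)=0.29828, |R|=0.29828)

Boundary: |R(x)|=1, x<0.
x=-1.07: |R|=0.2983
|R(-2.62)|=1.1853 |R(-2.04)|=0.3741 |R(-1.88)|=0.2202
Bisect:
  x_lo=-3.2014 |R|=2.5455  x_hi=-0.3024 |R|=0.7387
  mid=-1.75188 |R|=0.11345 →hi
  mid=-2.47665 |R|=0.94163 →hi
  mid=-2.83903 |R|=1.62280 →lo
  mid=-2.65784 |R|=1.25500 →lo
  mid=-2.56725 |R|=1.09188 →lo
  mid=-2.52195 |R|=1.01520 →lo
  mid=-2.49930 |R|=0.97803 →hi
  mid=-2.51062 |R|=0.99651 →hi
  mid=-2.51629 |R|=1.00583 →lo
  mid=-2.51345 |R|=1.00117 →lo
  ...
  [-2.51275,-2.51257] ⇒ x*=-2.5127
So |R|<1 on (-2.5127, 0).

(-2.5127,0); λ=-1 ⇒ h* = 2.5127.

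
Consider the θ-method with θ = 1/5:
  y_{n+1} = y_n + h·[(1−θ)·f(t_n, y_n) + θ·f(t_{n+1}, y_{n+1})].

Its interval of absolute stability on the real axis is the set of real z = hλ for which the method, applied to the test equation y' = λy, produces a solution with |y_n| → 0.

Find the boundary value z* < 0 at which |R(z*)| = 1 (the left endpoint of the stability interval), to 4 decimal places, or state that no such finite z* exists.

z* = -3.3333.

Set f=λy, z=hλ:
  y_{n+1} = y_n + z·[4/5·y_n + 1/5·y_{n+1}] ⇒ (1 − 1/5z)y_{n+1} = (1 + 4/5z)y_n
  R(z) = (1 + 4/5z)/(1 − 1/5z).

Need |R(x)|<1, x<0.
x=-1.76: |R|=0.3018
R=−1: 1+4/5x = −1+1/5x ⇒ -3/5x=2 ⇒ x=2/(-3/5)=-3.3333
Confirm numerically:
  x=-3.281: |R|=0.98104 <1
  x=-1.808: |R|=0.32785 <1
  x=-1.757: |R|=0.30013 <1
  x=-3.729: |R|=1.13598 >1
  x=-3.371: |R|=1.01350 >1
Stable set (-3.3333, 0).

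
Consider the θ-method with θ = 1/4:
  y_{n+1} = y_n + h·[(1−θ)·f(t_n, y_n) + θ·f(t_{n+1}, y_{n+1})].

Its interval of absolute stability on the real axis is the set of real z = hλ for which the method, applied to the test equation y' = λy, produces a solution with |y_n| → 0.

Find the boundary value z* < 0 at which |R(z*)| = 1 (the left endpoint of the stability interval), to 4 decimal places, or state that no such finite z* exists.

z* = -4.0000.

With y'=λy (z=hλ):
  y_{n+1} = y_n + z·[3/4·y_n + 1/4·y_{n+1}] ⇒ (1 − 1/4z)y_{n+1} = (1 + 3/4z)y_n
  ⇒ R(z) = (1 + 3/4z)/(1 − 1/4z).

Boundary: |R(x)|=1, x<0.
x=-1.16: |R|=0.1008
R=−1: 1+3/4x = −1+1/4x ⇒ -1/2x=2 ⇒ x=2/(-1/2)=-4.0000
Confirm numerically:
  x=-3.313: |R|=0.81212 <1
  x=-3.285: |R|=0.80371 <1
  x=-2.407: |R|=0.50273 <1
  x=-4.499: |R|=1.11743 >1
  x=-4.402: |R|=1.09569 >1
So |R|<1 on (-4.0000, 0).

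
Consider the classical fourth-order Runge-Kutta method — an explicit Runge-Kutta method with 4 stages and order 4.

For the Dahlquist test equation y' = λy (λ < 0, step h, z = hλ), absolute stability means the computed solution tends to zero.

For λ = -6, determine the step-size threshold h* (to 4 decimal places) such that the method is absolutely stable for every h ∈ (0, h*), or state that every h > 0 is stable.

(-2.7853,0); λ=-6 ⇒ h* = 0.4642.

With y'=λy (z=hλ):
  order 4, 4-stage ⇒ R(z)=1+z+z^2/2+z^3/6+z^4/24
  (e.g. R(-1.33)=0.29272, |R|=0.29272)

Solve |R(x)|<1 on ℝ⁻.
x=-1.33: |R|=0.2927
|R(-1.6)|=0.2704 |R(-1.26)|=0.3054 |R(-1.19)|=0.3207
Bisect:
  x_lo=-3.5148 |R|=2.7842  x_hi=-0.3006 |R|=0.7404
  mid=-1.90767 |R|=0.30669 →hi
  mid=-2.71123 |R|=0.89395 →hi
  mid=-3.11301 |R|=1.61746 →lo
  mid=-2.91212 |R|=1.20866 →lo
  mid=-2.81167 |R|=1.04050 →lo
  mid=-2.76145 |R|=0.96464 →hi
  mid=-2.78656 |R|=1.00191 →lo
  mid=-2.77400 |R|=0.98311 →hi
  mid=-2.78028 |R|=0.99247 →hi
  mid=-2.78342 |R|=0.99718 →hi
  ...
  [-2.78538,-2.78519] ⇒ x*=-2.7853
Stable set (-2.7853, 0).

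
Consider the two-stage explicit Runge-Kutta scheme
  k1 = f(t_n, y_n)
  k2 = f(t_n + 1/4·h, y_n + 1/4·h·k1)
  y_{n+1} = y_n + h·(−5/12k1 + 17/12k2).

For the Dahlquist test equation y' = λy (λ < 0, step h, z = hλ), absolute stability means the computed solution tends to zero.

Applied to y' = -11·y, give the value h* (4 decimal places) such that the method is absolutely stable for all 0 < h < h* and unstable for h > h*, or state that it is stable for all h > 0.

On y'=λy, z=hλ:
  k1=λy_n ⇒ h·k1=z·y_n;  k2=λ(1+1/4z)y_n ⇒ h·k2=z(1+1/4z)y_n
  y_{n+1}/y_n = 1 − 5/12z + 17/12z(1+1/4z) = 1 + z + 17/48z²
  Hence R(z) = 1 + z + 17/48z².

Solve |R(x)|<1 on ℝ⁻.
x=-1.11: |R|=0.3264
R=1: x+17/48x²=0 ⇒ x=−48/17=-2.8235; min R=1−1/(4·17/48)=0.2941>−1
Confirm numerically:
  x=-2.638: |R|=0.82666 <1
  x=-2.237: |R|=0.53531 <1
  x=-1.790: |R|=0.34479 <1
  x=-1.645: |R|=0.31338 <1
  x=-3.152: |R|=1.36668 >1
  x=-2.983: |R|=1.16848 >1
  x=-2.966: |R|=1.14966 >1
Interval (-2.8235, 0).

(-2.8235,0); λ=-11 ⇒ h* = (48/17)/11 = 0.2567.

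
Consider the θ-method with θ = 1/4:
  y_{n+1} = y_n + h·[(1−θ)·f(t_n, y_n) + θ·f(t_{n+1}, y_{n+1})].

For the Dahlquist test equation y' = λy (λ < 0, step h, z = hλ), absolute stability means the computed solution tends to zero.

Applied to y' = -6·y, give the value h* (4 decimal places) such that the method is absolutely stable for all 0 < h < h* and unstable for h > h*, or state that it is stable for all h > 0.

Set f=λy, z=hλ:
  y_{n+1} = y_n + z·[3/4·y_n + 1/4·y_{n+1}] ⇒ (1 − 1/4z)y_{n+1} = (1 + 3/4z)y_n
  Hence R(z) = (1 + 3/4z)/(1 − 1/4z).

Find x<0 with |R(x)|<1.
x=-0.42: |R|=0.6199
R=−1: 1+3/4x = −1+1/4x ⇒ -1/2x=2 ⇒ x=2/(-1/2)=-4.0000
Confirm numerically:
  x=-3.592: |R|=0.89252 <1
  x=-3.396: |R|=0.83667 <1
  x=-2.483: |R|=0.53201 <1
  x=-2.202: |R|=0.42019 <1
  x=-4.431: |R|=1.10224 >1
  x=-4.347: |R|=1.08314 >1
  x=-4.305: |R|=1.07345 >1
Stable set (-4.0000, 0).

(-4.0000,0); λ=-6 ⇒ h* = (4)/6 = 0.6667.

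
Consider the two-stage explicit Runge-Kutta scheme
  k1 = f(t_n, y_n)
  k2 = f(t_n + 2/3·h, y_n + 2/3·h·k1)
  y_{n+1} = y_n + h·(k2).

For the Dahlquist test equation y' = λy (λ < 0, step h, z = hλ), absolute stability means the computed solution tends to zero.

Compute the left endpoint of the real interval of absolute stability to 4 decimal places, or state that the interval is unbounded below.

left endpoint -1.5000.

With y'=λy (z=hλ):
  k1=λy_n ⇒ h·k1=z·y_n;  k2=λ(1+2/3z)y_n ⇒ h·k2=z(1+2/3z)y_n
  y_{n+1}/y_n = 1 + z(1+2/3z) = 1 + z + 2/3z²
  Hence R(z) = 1 + z + 2/3z².

Solve |R(x)|<1 on ℝ⁻.
x=-1.6: |R|=1.1067
R=1: x+2/3x²=0 ⇒ x=−3/2=-1.5000; min R=1−1/(4·2/3)=0.6250>−1
Confirm numerically:
  x=-0.987: |R|=0.66245 <1
  x=-0.855: |R|=0.63235 <1
  x=-0.824: |R|=0.62865 <1
  x=-0.632: |R|=0.63428 <1
  x=-1.855: |R|=1.43902 >1
  x=-1.780: |R|=1.33227 >1
  x=-1.691: |R|=1.21532 >1
Stable set (-1.5000, 0).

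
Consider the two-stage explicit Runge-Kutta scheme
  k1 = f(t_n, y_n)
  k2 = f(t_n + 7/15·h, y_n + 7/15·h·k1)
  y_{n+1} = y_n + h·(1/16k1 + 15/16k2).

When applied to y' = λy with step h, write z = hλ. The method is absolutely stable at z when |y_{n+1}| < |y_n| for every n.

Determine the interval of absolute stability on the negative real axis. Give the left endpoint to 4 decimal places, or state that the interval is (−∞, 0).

Test eqn y'=λy, z=hλ:
  k1=λy_n ⇒ h·k1=z·y_n;  k2=λ(1+7/15z)y_n ⇒ h·k2=z(1+7/15z)y_n
  y_{n+1}/y_n = 1 + 1/16z + 15/16z(1+7/15z) = 1 + z + 7/16z²
  so R(z) = 1 + z + 7/16z².

Find x<0 with |R(x)|<1.
x=-1.49: |R|=0.4813
R=1: x+7/16x²=0 ⇒ x=−16/7=-2.2857; min R=1−1/(4·7/16)=0.4286>−1
Confirm numerically:
  x=-2.230: |R|=0.94564 <1
  x=-1.133: |R|=0.42861 <1
  x=-1.029: |R|=0.43424 <1
  x=-0.923: |R|=0.44972 <1
  x=-2.781: |R|=1.60261 >1
  x=-2.763: |R|=1.57695 >1
  x=-2.640: |R|=1.40920 >1
Stable set (-2.2857, 0).

z∈(-2.2857,0).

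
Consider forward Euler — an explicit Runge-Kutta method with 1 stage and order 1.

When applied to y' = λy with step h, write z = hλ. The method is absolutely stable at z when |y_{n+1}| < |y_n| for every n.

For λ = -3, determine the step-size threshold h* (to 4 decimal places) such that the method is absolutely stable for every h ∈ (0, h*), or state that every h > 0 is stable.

(-2.0000,0); λ=-3 ⇒ h* = 0.6667.

With y'=λy (z=hλ):
  order 1, 1-stage ⇒ R(z)=1+z
  (e.g. R(-0.31)=0.69000, |R|=0.69000)

Solve |R(x)|<1 on ℝ⁻.
x=-0.31: |R|=0.6900
|R(-1.56)|=0.5600 |R(-1.09)|=0.0900 |R(-1.02)|=0.0200
Bisect:
  x_lo=-2.7719 |R|=1.7719  x_hi=-0.2042 |R|=0.7958
  mid=-1.48805 |R|=0.48805 →hi
  mid=-2.12997 |R|=1.12997 →lo
  mid=-1.80901 |R|=0.80901 →hi
  mid=-1.96949 |R|=0.96949 →hi
  mid=-2.04973 |R|=1.04973 →lo
  mid=-2.00961 |R|=1.00961 →lo
  mid=-1.98955 |R|=0.98955 →hi
  ...
  [-2.00005,-1.99989] ⇒ x*=-2.0000
So |R|<1 on (-2.0000, 0).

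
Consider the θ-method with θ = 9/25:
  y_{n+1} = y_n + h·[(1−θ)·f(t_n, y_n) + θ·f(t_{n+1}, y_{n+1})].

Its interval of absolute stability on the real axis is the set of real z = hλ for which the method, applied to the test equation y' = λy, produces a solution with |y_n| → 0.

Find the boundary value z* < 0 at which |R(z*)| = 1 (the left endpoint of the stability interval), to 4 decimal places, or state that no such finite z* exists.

Test eqn y'=λy, z=hλ:
  y_{n+1} = y_n + z·[16/25·y_n + 9/25·y_{n+1}] ⇒ (1 − 9/25z)y_{n+1} = (1 + 16/25z)y_n
  Hence R(z) = (1 + 16/25z)/(1 − 9/25z).

Find x<0 with |R(x)|<1.
x=-0.97: |R|=0.2811
R=−1: 1+16/25x = −1+9/25x ⇒ -7/25x=2 ⇒ x=2/(-7/25)=-7.1429
Confirm numerically:
  x=-6.564: |R|=0.95181 <1
  x=-4.249: |R|=0.67969 <1
  x=-4.056: |R|=0.64867 <1
  x=-7.705: |R|=1.04171 >1
  x=-7.693: |R|=1.04087 >1
  x=-7.669: |R|=1.03917 >1
Stable set (-7.1429, 0).

left endpoint -7.1429.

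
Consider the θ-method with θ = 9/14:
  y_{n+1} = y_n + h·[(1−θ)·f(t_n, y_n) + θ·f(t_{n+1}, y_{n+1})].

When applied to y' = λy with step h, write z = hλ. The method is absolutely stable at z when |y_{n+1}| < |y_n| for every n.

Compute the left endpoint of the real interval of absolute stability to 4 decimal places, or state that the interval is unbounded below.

Set f=λy, z=hλ:
  y_{n+1} = y_n + z·[5/14·y_n + 9/14·y_{n+1}] ⇒ (1 − 9/14z)y_{n+1} = (1 + 5/14z)y_n
  Hence R(z) = (1 + 5/14z)/(1 − 9/14z).

Find x<0 with |R(x)|<1.
x=-1.59: |R|=0.2137
x=-2: |R|=0.1250
x=-10: |R|=0.3462
x=-100: |R|=0.5317
θ=9/14≥1/2 ⇒ |1+5/14x|<|1−9/14x| ∀x<0 ⇒ interval (−∞,0).

unbounded; (−∞, 0).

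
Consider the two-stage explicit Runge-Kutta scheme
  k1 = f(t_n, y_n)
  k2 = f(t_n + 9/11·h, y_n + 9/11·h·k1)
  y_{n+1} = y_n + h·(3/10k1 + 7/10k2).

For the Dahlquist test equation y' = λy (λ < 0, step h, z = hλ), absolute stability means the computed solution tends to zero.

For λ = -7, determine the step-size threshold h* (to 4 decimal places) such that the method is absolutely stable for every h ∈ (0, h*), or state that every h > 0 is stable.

(-1.7460,0); λ=-7 ⇒ h* = (110/63)/7 = 0.2494.

With y'=λy (z=hλ):
  k1=λy_n ⇒ h·k1=z·y_n;  k2=λ(1+9/11z)y_n ⇒ h·k2=z(1+9/11z)y_n
  y_{n+1}/y_n = 1 + 3/10z + 7/10z(1+9/11z) = 1 + z + 63/110z²
  so R(z) = 1 + z + 63/110z².

Need |R(x)|<1, x<0.
x=-0.48: |R|=0.6520
R=1: x+63/110x²=0 ⇒ x=−110/63=-1.7460; min R=1−1/(4·63/110)=0.5635>−1
Confirm numerically:
  x=-1.670: |R|=0.92728 <1
  x=-1.396: |R|=0.72014 <1
  x=-1.127: |R|=0.60044 <1
  x=-0.873: |R|=0.56349 <1
  x=-2.236: |R|=1.62746 >1
  x=-2.093: |R|=1.41592 >1
  x=-1.768: |R|=1.02224 >1
Interval (-1.7460, 0).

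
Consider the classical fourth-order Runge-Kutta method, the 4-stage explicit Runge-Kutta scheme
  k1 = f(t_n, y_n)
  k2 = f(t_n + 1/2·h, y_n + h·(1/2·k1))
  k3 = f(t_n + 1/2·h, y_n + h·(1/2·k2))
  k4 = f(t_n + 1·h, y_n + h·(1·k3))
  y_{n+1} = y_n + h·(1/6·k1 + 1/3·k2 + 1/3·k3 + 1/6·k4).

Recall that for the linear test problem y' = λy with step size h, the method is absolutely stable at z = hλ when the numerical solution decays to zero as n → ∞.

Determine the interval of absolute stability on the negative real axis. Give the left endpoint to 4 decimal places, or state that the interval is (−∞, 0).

Test eqn y'=λy, z=hλ:
  order 4, 4-stage ⇒ R(z)=1+z+z^2/2+z^3/6+z^4/24
  (e.g. R(-1.43)=0.27932, |R|=0.27932)

Need |R(x)|<1, x<0.
x=-1.43: |R|=0.2793
|R(-2.66)|=0.8270 |R(-2.23)|=0.4386 |R(-1.54)|=0.2714
Bisect:
  x_lo=-3.1403 |R|=1.6810  x_hi=-0.2234 |R|=0.7998
  mid=-1.68184 |R|=0.27295 →hi
  mid=-2.41105 |R|=0.56760 →hi
  mid=-2.77565 |R|=0.98556 →hi
  mid=-2.95796 |R|=1.29310 →lo
  mid=-2.86681 |R|=1.13001 →lo
  mid=-2.82123 |R|=1.05555 →lo
  mid=-2.79844 |R|=1.02001 →lo
  mid=-2.78705 |R|=1.00265 →lo
  mid=-2.78135 |R|=0.99407 →hi
  ...
  [-2.78545,-2.78527] ⇒ x*=-2.7853
Interval (-2.7853, 0).

z∈(-2.7853,0).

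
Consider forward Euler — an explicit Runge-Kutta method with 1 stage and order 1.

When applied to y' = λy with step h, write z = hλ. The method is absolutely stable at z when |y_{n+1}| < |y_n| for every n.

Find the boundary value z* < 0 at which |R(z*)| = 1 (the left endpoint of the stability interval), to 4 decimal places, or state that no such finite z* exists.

z* = -2.0000.

With y'=λy (z=hλ):
  order 1, 1-stage ⇒ R(z)=1+z
  (e.g. R(-1.17)=-0.17000, |R|=0.17000)

Need |R(x)|<1, x<0.
x=-1.17: |R|=0.1700
|R(-1.41)|=0.4100 |R(-1.35)|=0.3500 |R(-1.24)|=0.2400
Bisect:
  x_lo=-2.5723 |R|=1.5723  x_hi=-0.1892 |R|=0.8108
  mid=-1.38072 |R|=0.38072 →hi
  mid=-1.97649 |R|=0.97649 →hi
  mid=-2.27438 |R|=1.27438 →lo
  mid=-2.12543 |R|=1.12543 →lo
  mid=-2.05096 |R|=1.05096 →lo
  mid=-2.01373 |R|=1.01373 →lo
  mid=-1.99511 |R|=0.99511 →hi
  mid=-2.00442 |R|=1.00442 →lo
  mid=-1.99976 |R|=0.99976 →hi
  mid=-2.00209 |R|=1.00209 →lo
  ...
  [-2.00005,-1.99991] ⇒ x*=-2.0000
Interval (-2.0000, 0).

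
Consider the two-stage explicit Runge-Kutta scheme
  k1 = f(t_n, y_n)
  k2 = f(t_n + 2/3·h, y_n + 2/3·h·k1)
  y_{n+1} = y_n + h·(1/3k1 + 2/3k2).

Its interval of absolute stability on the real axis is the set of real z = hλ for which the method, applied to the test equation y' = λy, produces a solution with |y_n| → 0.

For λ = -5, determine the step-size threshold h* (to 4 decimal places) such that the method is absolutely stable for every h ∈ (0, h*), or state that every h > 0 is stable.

(-2.2500,0); λ=-5 ⇒ h* = (9/4)/5 = 0.4500.

With y'=λy (z=hλ):
  k1=λy_n ⇒ h·k1=z·y_n;  k2=λ(1+2/3z)y_n ⇒ h·k2=z(1+2/3z)y_n
  y_{n+1}/y_n = 1 + 1/3z + 2/3z(1+2/3z) = 1 + z + 4/9z²
  R(z) = 1 + z + 4/9z².

Find x<0 with |R(x)|<1.
x=-1.59: |R|=0.5336
R=1: x+4/9x²=0 ⇒ x=−9/4=-2.2500; min R=1−1/(4·4/9)=0.4375>−1
Confirm numerically:
  x=-1.613: |R|=0.54334 <1
  x=-1.458: |R|=0.48678 <1
  x=-1.195: |R|=0.43968 <1
  x=-1.058: |R|=0.43950 <1
  x=-2.467: |R|=1.23793 >1
  x=-2.388: |R|=1.14646 >1
  x=-2.307: |R|=1.05844 >1
Interval (-2.2500, 0).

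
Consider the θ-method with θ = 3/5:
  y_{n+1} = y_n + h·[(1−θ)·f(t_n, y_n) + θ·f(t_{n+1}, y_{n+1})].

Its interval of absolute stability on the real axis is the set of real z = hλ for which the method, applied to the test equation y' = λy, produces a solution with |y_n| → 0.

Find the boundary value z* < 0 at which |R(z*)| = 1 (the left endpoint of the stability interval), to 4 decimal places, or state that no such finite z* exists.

unbounded; (−∞, 0).

On y'=λy, z=hλ:
  y_{n+1} = y_n + z·[2/5·y_n + 3/5·y_{n+1}] ⇒ (1 − 3/5z)y_{n+1} = (1 + 2/5z)y_n
  ⇒ R(z) = (1 + 2/5z)/(1 − 3/5z).

Need |R(x)|<1, x<0.
x=-1.19: |R|=0.3057
x=-2: |R|=0.0909
x=-10: |R|=0.4286
x=-100: |R|=0.6393
θ=3/5≥1/2 ⇒ |1+2/5x|<|1−3/5x| ∀x<0 ⇒ unbounded interval.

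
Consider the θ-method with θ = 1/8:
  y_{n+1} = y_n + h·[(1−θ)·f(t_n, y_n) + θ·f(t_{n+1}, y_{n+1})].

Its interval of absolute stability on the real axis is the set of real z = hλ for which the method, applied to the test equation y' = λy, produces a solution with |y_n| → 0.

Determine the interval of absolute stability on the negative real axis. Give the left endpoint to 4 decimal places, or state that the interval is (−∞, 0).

z∈(-2.6667,0).

On y'=λy, z=hλ:
  y_{n+1} = y_n + z·[7/8·y_n + 1/8·y_{n+1}] ⇒ (1 − 1/8z)y_{n+1} = (1 + 7/8z)y_n
  ⇒ R(z) = (1 + 7/8z)/(1 − 1/8z).

Need |R(x)|<1, x<0.
x=-0.43: |R|=0.5919
R=−1: 1+7/8x = −1+1/8x ⇒ -3/4x=2 ⇒ x=2/(-3/4)=-2.6667
Confirm numerically:
  x=-2.643: |R|=0.98666 <1
  x=-2.255: |R|=0.75914 <1
  x=-2.184: |R|=0.71563 <1
  x=-1.708: |R|=0.40750 <1
  x=-3.103: |R|=1.23579 >1
  x=-3.004: |R|=1.18393 >1
Interval (-2.6667, 0).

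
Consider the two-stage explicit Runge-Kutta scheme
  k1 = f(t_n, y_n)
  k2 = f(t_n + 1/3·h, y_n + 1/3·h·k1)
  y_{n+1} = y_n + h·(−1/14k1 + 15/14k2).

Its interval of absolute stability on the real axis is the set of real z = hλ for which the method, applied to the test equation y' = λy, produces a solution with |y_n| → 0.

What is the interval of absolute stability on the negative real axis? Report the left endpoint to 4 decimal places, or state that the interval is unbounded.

(-2.8000, 0).

On y'=λy, z=hλ:
  k1=λy_n ⇒ h·k1=z·y_n;  k2=λ(1+1/3z)y_n ⇒ h·k2=z(1+1/3z)y_n
  y_{n+1}/y_n = 1 − 1/14z + 15/14z(1+1/3z) = 1 + z + 5/14z²
  ⇒ R(z) = 1 + z + 5/14z².

Find x<0 with |R(x)|<1.
x=-0.91: |R|=0.3857
R=1: x+5/14x²=0 ⇒ x=−14/5=-2.8000; min R=1−1/(4·5/14)=0.3000>−1
Confirm numerically:
  x=-2.167: |R|=0.51010 <1
  x=-2.159: |R|=0.50574 <1
  x=-1.146: |R|=0.32304 <1
  x=-3.191: |R|=1.44560 >1
  x=-2.895: |R|=1.09822 >1
  x=-2.866: |R|=1.06756 >1
Stable set (-2.8000, 0).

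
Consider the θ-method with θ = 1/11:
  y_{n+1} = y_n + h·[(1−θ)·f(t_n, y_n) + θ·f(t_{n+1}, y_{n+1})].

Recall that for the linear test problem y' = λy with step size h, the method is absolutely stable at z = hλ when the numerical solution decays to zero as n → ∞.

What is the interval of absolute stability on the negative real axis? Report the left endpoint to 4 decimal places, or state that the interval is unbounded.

With y'=λy (z=hλ):
  y_{n+1} = y_n + z·[10/11·y_n + 1/11·y_{n+1}] ⇒ (1 − 1/11z)y_{n+1} = (1 + 10/11z)y_n
  ⇒ R(z) = (1 + 10/11z)/(1 − 1/11z).

Find x<0 with |R(x)|<1.
x=-0.69: |R|=0.3507
R=−1: 1+10/11x = −1+1/11x ⇒ -9/11x=2 ⇒ x=2/(-9/11)=-2.4444
Confirm numerically:
  x=-2.254: |R|=0.87068 <1
  x=-2.089: |R|=0.75560 <1
  x=-1.944: |R|=0.65204 <1
  x=-1.286: |R|=0.15139 <1
  x=-3.010: |R|=1.36331 >1
  x=-2.748: |R|=1.19872 >1
  x=-2.696: |R|=1.16530 >1
Stable set (-2.4444, 0).

z∈(-2.4444,0).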